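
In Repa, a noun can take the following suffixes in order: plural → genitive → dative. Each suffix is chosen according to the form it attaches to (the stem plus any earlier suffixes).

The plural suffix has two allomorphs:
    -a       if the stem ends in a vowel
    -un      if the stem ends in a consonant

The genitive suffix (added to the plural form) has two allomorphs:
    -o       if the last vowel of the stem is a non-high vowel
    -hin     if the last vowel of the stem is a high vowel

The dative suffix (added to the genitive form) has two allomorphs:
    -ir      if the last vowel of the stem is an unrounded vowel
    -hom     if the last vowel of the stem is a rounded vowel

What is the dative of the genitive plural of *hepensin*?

The final sound of *hepensin* is /n/, which is a consonant, so the plural suffix is -un, giving *hepensinun*.
The plural form *hepensinun*: last vowel = /u/, a high vowel → -hin → *hepensinunhin*.
The genitive form *hepensinunhin* — last vowel /i/ (an unrounded vowel) → -ir → *hepensinunhinir*.

hepensinunhinir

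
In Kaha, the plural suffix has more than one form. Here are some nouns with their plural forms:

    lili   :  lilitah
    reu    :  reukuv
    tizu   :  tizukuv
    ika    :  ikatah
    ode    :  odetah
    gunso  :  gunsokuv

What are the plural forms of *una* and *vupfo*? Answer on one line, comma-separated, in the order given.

Looking at the last vowel of each stem: -kuv when the last vowel of the stem is a rounded vowel (*reu*, *tizu*, *gunso*); -tah when the last vowel of the stem is an unrounded vowel (*lili*, *ika*, *ode*).
*una*: last vowel = /a/, an unrounded vowel → -tah → *unatah*.
Since the last vowel of *vupfo* is /o/ (a rounded vowel), it takes -kuv, giving *vupfokuv*.

unatah, vupfokuv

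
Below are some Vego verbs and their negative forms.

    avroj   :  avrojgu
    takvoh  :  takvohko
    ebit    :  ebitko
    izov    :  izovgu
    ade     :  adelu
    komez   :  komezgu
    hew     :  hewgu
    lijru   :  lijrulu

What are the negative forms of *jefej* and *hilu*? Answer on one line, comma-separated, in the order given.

jefejgu, hilulu

The pattern is voicing of the final sound: -ko when the stem ends in a voiceless consonant (*takvoh*, *ebit*); -gu when the stem ends in a voiced consonant (*avroj*, *izov*, *komez*, *hew*); -lu when the stem ends in a vowel (*ade*, *lijru*).
The final sound of *jefej* is /j/, which is a voiced consonant, so the suffix is -gu, giving *jefejgu*.
*hilu* — final sound /u/ (a vowel) → -lu → *hilulu*.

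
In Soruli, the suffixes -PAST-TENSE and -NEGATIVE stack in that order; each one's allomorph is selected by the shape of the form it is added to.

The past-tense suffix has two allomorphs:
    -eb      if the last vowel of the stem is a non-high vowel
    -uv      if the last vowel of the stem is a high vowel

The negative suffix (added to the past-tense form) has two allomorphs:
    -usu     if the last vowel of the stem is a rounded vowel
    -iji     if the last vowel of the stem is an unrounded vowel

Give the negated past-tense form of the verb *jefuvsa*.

Since the last vowel of *jefuvsa* is /a/ (a non-high vowel), it takes -eb, giving *jefuvsaeb*.
The past-tense form *jefuvsaeb*: last vowel = /e/, an unrounded vowel → -iji → *jefuvsaebiji*.

jefuvsaebiji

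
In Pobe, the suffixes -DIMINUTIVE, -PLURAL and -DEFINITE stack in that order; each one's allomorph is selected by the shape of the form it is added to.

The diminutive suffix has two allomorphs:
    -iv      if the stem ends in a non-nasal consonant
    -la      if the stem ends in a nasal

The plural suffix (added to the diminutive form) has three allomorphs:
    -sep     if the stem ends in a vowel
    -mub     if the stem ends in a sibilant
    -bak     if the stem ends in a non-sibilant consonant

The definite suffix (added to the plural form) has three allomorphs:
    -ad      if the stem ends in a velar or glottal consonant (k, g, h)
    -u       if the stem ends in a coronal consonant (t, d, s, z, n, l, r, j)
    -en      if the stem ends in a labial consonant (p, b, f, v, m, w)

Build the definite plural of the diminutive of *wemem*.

wememlasepen

*wemem* — final consonant /m/ (a nasal) → -la → *wememla*.
The diminutive form *wememla* — final sound /a/ (a vowel) → -sep → *wememlasep*.
The plural form *wememlasep*: final consonant = /p/, labial → -en → *wememlasepen*.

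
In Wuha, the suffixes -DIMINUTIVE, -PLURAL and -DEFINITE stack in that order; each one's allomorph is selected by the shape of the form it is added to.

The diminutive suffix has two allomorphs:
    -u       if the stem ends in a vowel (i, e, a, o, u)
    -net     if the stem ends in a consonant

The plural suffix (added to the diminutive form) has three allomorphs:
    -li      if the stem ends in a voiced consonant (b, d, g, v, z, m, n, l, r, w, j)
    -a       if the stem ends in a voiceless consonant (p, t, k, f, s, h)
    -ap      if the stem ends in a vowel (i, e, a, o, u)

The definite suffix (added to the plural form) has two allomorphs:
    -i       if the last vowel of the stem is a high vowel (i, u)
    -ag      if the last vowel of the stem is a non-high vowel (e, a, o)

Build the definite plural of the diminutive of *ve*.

veuapag

*ve*: final sound = /e/, a vowel → -u → *veu*.
The diminutive form *veu*: final sound = /u/, a vowel → -ap → *veuap*.
The plural form *veuap*: last vowel = /a/, a non-high vowel → -ag → *veuapag*.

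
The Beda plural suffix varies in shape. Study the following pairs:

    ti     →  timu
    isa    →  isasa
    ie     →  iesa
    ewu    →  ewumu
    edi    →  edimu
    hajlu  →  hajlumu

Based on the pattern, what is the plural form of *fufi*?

The pattern is height harmony: -mu when the last vowel of the stem is a high vowel (*ti*, *ewu*, *edi*, *hajlu*); -sa when the last vowel of the stem is a non-high vowel (*isa*, *ie*).
*fufi* — last vowel /i/ (a high vowel) → -mu → *fufimu*.

fufimu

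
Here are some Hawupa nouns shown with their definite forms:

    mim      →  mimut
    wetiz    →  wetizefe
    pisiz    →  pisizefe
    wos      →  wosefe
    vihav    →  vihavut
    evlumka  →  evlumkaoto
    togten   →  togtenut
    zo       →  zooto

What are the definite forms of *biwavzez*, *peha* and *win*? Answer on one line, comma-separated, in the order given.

Looking at the final sound of each stem: -efe when the stem ends in a sibilant (*wetiz*, *pisiz*, *wos*); -ut when the stem ends in a non-sibilant consonant (*mim*, *vihav*, *togten*); -oto when the stem ends in a vowel (*evlumka*, *zo*).
Since the final sound of *biwavzez* is /z/ (a sibilant), it takes -efe, giving *biwavzezefe*.
Since the final sound of *peha* is /a/ (a vowel), it takes -oto, giving *pehaoto*.
The final sound of *win* is /n/, which is a non-sibilant consonant, so the suffix is -ut, giving *winut*.

biwavzezefe, pehaoto, winut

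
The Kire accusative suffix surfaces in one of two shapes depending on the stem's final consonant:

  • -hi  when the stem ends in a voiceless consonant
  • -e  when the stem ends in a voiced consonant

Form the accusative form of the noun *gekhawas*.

Since the final consonant of *gekhawas* is /s/ (voiceless), it takes -hi, giving *gekhawashi*.

gekhawashi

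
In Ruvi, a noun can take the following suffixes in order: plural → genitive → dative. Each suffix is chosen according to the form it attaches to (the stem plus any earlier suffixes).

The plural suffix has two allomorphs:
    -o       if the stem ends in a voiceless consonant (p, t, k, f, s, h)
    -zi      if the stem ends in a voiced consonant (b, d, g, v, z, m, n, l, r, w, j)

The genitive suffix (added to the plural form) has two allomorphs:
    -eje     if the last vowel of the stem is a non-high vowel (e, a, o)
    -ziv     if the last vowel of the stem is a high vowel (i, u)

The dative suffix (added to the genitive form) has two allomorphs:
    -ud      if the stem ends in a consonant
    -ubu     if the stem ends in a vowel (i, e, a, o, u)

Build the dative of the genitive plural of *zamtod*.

zamtodzizivud

The final consonant of *zamtod* is /d/, which is voiced, so the plural suffix is -zi, giving *zamtodzi*.
The plural form *zamtodzi* — last vowel /i/ (a high vowel) → -ziv → *zamtodziziv*.
The final sound of the genitive form *zamtodziziv* is /v/, which is a consonant, so the dative suffix is -ud, giving *zamtodzizivud*.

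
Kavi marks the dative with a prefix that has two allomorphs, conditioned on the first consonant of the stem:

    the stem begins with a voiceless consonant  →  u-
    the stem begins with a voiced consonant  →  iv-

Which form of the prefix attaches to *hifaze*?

*hifaze* — first consonant /h/ (voiceless) → u-.

u-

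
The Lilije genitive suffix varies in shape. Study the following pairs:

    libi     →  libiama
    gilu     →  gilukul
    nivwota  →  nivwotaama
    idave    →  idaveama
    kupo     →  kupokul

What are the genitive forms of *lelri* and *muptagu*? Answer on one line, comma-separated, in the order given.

lelriama, muptagukul

Looking at the last vowel of each stem: -kul when the last vowel of the stem is a rounded vowel (*gilu*, *kupo*); -ama when the last vowel of the stem is an unrounded vowel (*libi*, *nivwota*, *idave*).
*lelri*: last vowel = /i/, an unrounded vowel → -ama → *lelriama*.
*muptagu* — last vowel /u/ (a rounded vowel) → -kul → *muptagukul*.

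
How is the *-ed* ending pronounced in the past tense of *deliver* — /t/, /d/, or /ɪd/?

/d/

The stem *deliver* ends in a voiced sound other than /d/.
The -ed suffix is realized as /ɪd/ after /t, d/; as /t/ after other voiceless consonants; and as /d/ after other voiced sounds.
So -ed on *deliver* is pronounced /d/.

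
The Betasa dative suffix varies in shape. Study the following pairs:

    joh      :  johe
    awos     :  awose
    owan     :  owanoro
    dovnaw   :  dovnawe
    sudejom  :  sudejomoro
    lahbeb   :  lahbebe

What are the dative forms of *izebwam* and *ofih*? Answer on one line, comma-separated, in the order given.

izebwamoro, ofihe

The pattern is nasality of the final consonant: -oro when the stem ends in a nasal (*owan*, *sudejom*); -e when the stem ends in a non-nasal consonant (*joh*, *awos*, *dovnaw*, *lahbeb*).
Since the final consonant of *izebwam* is /m/ (a nasal), it takes -oro, giving *izebwamoro*.
The final consonant of *ofih* is /h/, which is non-nasal, so the suffix is -e, giving *ofihe*.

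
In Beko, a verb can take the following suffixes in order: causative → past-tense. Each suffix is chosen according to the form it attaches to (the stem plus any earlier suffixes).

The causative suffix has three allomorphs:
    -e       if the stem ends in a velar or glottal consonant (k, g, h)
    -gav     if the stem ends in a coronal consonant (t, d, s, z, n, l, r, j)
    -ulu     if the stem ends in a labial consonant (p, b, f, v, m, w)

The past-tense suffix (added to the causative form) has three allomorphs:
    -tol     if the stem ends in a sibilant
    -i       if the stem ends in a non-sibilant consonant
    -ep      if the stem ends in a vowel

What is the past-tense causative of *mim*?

Since the final consonant of *mim* is /m/ (labial), it takes -ulu, giving *mimulu*.
Since the final sound of the causative form *mimulu* is /u/ (a vowel), it takes -ep, giving *mimuluep*.

mimuluep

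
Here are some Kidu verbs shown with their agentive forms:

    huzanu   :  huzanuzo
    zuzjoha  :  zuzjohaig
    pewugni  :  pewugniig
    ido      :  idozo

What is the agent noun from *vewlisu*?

The suffix is conditioned by the last vowel: -zo when the last vowel of the stem is a rounded vowel (*huzanu*, *ido*); -ig when the last vowel of the stem is an unrounded vowel (*zuzjoha*, *pewugni*).
Since the last vowel of *vewlisu* is /u/ (a rounded vowel), it takes -zo, giving *vewlisuzo*.

vewlisuzo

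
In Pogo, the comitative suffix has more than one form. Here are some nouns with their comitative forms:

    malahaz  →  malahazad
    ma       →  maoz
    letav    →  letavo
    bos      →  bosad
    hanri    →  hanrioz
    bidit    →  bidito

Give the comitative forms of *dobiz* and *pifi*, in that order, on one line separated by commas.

dobizad, pifioz

The alternation tracks the final sound of the stem — -ad when the stem ends in a sibilant (*malahaz*, *bos*); -o when the stem ends in a non-sibilant consonant (*letav*, *bidit*); -oz when the stem ends in a vowel (*ma*, *hanri*).
*dobiz* — final sound /z/ (a sibilant) → -ad → *dobizad*.
*pifi*: final sound = /i/, a vowel → -oz → *pifioz*.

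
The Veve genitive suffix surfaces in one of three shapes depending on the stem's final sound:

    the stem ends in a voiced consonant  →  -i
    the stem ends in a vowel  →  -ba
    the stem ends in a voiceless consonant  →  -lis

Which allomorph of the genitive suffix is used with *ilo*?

-ba

The final sound of *ilo* is /o/, which is a vowel, so the suffix is -ba.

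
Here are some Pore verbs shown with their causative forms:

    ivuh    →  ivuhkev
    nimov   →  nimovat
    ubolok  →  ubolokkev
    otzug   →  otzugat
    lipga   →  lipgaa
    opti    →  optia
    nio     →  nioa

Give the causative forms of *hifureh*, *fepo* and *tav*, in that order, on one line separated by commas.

Looking at the final sound of each stem: -kev when the stem ends in a voiceless consonant (*ivuh*, *ubolok*); -at when the stem ends in a voiced consonant (*nimov*, *otzug*); -a when the stem ends in a vowel (*lipga*, *opti*, *nio*).
Since the final sound of *hifureh* is /h/ (a voiceless consonant), it takes -kev, giving *hifurehkev*.
*fepo*: final sound = /o/, a vowel → -a → *fepoa*.
Since the final sound of *tav* is /v/ (a voiced consonant), it takes -at, giving *tavat*.

hifurehkev, fepoa, tavat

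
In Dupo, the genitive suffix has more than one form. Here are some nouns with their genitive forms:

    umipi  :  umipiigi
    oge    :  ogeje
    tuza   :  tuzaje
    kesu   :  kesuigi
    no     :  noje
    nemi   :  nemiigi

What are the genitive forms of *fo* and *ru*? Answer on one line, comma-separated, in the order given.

The alternation tracks the last vowel of the stem — -igi when the last vowel of the stem is a high vowel (*umipi*, *kesu*, *nemi*); -je when the last vowel of the stem is a non-high vowel (*oge*, *tuza*, *no*).
The last vowel of *fo* is /o/, which is a non-high vowel, so the suffix is -je, giving *foje*.
The last vowel of *ru* is /u/, which is a high vowel, so the suffix is -igi, giving *ruigi*.

foje, ruigi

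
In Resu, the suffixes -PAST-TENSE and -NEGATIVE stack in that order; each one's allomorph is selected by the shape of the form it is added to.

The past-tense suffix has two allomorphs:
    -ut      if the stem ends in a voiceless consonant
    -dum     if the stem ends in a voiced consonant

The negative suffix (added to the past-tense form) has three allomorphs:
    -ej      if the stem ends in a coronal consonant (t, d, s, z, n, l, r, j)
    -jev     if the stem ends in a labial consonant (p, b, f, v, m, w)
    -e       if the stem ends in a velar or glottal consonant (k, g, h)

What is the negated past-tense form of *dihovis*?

The final consonant of *dihovis* is /s/, which is voiceless, so the past-tense suffix is -ut, giving *dihovisut*.
Since the final consonant of the past-tense form *dihovisut* is /t/ (coronal), it takes -ej, giving *dihovisutej*.

dihovisutej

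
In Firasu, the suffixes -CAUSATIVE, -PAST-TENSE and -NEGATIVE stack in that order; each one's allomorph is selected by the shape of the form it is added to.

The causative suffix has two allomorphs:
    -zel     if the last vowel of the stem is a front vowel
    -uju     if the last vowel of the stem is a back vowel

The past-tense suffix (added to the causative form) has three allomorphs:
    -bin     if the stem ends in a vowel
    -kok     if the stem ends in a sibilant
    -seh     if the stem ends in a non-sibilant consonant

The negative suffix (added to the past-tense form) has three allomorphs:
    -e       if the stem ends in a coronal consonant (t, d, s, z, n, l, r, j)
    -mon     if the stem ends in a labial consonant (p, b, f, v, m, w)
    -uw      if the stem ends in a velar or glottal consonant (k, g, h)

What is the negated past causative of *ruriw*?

ruriwzelsehuw

Since the last vowel of *ruriw* is /i/ (a front vowel), it takes -zel, giving *ruriwzel*.
Since the final sound of the causative form *ruriwzel* is /l/ (a non-sibilant consonant), it takes -seh, giving *ruriwzelseh*.
The past-tense form *ruriwzelseh*: final consonant = /h/, velar/glottal → -uw → *ruriwzelsehuw*.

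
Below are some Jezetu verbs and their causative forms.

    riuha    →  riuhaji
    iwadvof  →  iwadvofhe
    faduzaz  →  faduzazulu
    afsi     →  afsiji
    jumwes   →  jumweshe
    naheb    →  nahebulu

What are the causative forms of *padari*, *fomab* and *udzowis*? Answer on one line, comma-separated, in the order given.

padariji, fomabulu, udzowishe

Looking at the final sound of each stem: -he when the stem ends in a voiceless consonant (*iwadvof*, *jumwes*); -ulu when the stem ends in a voiced consonant (*faduzaz*, *naheb*); -ji when the stem ends in a vowel (*riuha*, *afsi*).
*padari* — final sound /i/ (a vowel) → -ji → *padariji*.
*fomab*: final sound = /b/, a voiced consonant → -ulu → *fomabulu*.
*udzowis*: final sound = /s/, a voiceless consonant → -he → *udzowishe*.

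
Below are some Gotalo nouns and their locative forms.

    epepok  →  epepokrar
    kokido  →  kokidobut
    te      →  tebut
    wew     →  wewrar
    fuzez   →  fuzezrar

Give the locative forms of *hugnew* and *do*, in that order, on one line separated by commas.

The suffix is conditioned by the final sound: -rar when the stem ends in a consonant (*epepok*, *wew*, *fuzez*); -but when the stem ends in a vowel (*kokido*, *te*).
*hugnew* — final sound /w/ (a consonant) → -rar → *hugnewrar*.
*do* — final sound /o/ (a vowel) → -but → *dobut*.

hugnewrar, dobut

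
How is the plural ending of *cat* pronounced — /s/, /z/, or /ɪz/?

/s/

The stem *cat* ends in a voiceless non-sibilant consonant.
The plural suffix surfaces as /ɪz/ after sibilants, /s/ after other voiceless consonants, and /z/ after other voiced sounds.
So the plural -s on *cat* is pronounced /s/.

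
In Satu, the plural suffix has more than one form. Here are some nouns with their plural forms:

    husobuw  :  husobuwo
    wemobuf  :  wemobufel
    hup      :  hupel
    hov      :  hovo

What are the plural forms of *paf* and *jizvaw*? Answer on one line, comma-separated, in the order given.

The pattern is voicing of the final consonant: -el when the stem ends in a voiceless consonant (*wemobuf*, *hup*); -o when the stem ends in a voiced consonant (*husobuw*, *hov*).
*paf*: final consonant = /f/, voiceless → -el → *pafel*.
*jizvaw* — final consonant /w/ (voiced) → -o → *jizvawo*.

pafel, jizvawo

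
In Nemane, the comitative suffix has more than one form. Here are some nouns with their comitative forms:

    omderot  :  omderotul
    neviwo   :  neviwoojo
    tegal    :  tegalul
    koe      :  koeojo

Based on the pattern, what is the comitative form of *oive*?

The alternation tracks the final sound of the stem — -ul when the stem ends in a consonant (*omderot*, *tegal*); -ojo when the stem ends in a vowel (*neviwo*, *koe*).
Since the final sound of *oive* is /e/ (a vowel), it takes -ojo, giving *oiveojo*.

oiveojo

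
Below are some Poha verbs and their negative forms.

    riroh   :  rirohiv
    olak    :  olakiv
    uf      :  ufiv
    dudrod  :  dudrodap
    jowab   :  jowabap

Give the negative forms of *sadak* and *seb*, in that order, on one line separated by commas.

The alternation tracks the final consonant of the stem — -iv when the stem ends in a voiceless consonant (*riroh*, *olak*, *uf*); -ap when the stem ends in a voiced consonant (*dudrod*, *jowab*).
Since the final consonant of *sadak* is /k/ (voiceless), it takes -iv, giving *sadakiv*.
*seb* — final consonant /b/ (voiced) → -ap → *sebap*.

sadakiv, sebap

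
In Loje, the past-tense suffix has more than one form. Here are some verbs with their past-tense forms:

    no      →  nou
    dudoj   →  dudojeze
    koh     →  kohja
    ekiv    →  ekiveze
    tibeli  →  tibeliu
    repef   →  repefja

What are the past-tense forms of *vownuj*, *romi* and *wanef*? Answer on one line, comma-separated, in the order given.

Looking at the final sound of each stem: -ja when the stem ends in a voiceless consonant (*koh*, *repef*); -eze when the stem ends in a voiced consonant (*dudoj*, *ekiv*); -u when the stem ends in a vowel (*no*, *tibeli*).
*vownuj* — final sound /j/ (a voiced consonant) → -eze → *vownujeze*.
*romi*: final sound = /i/, a vowel → -u → *romiu*.
The final sound of *wanef* is /f/, which is a voiceless consonant, so the suffix is -ja, giving *wanefja*.

vownujeze, romiu, wanefja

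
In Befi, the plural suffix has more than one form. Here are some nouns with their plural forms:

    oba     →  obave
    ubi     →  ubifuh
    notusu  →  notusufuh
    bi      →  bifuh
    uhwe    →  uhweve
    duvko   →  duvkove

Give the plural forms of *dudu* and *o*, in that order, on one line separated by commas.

Looking at the last vowel of each stem: -fuh when the last vowel of the stem is a high vowel (*ubi*, *notusu*, *bi*); -ve when the last vowel of the stem is a non-high vowel (*oba*, *uhwe*, *duvko*).
The last vowel of *dudu* is /u/, which is a high vowel, so the suffix is -fuh, giving *dudufuh*.
*o* — last vowel /o/ (a non-high vowel) → -ve → *ove*.

dudufuh, ove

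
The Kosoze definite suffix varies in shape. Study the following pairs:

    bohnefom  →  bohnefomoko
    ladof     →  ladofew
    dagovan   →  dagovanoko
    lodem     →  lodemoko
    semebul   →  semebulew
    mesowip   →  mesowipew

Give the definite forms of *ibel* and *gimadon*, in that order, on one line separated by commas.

ibelew, gimadonoko

The pattern is nasality of the final consonant: -oko when the stem ends in a nasal (*bohnefom*, *dagovan*, *lodem*); -ew when the stem ends in a non-nasal consonant (*ladof*, *semebul*, *mesowip*).
Since the final consonant of *ibel* is /l/ (non-nasal), it takes -ew, giving *ibelew*.
Since the final consonant of *gimadon* is /n/ (a nasal), it takes -oko, giving *gimadonoko*.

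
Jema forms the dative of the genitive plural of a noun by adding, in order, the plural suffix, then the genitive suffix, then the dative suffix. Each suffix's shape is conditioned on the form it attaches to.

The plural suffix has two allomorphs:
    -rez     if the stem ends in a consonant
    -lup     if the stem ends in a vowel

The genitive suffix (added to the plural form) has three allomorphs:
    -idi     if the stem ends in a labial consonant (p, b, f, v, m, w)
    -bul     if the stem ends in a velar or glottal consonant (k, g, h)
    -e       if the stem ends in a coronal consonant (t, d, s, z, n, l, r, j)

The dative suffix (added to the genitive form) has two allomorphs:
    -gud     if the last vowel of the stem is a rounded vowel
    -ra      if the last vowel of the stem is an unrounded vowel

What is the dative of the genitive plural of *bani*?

banilupidira

*bani* — final sound /i/ (a vowel) → -lup → *banilup*.
The plural form *banilup*: final consonant = /p/, labial → -idi → *banilupidi*.
The last vowel of the genitive form *banilupidi* is /i/, which is an unrounded vowel, so the dative suffix is -ra, giving *banilupidira*.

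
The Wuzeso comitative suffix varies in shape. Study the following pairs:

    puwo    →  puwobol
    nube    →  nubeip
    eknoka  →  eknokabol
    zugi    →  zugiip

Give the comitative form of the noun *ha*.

habol

The suffix is conditioned by the last vowel: -ip when the last vowel of the stem is a front vowel (*nube*, *zugi*); -bol when the last vowel of the stem is a back vowel (*puwo*, *eknoka*).
*ha* — last vowel /a/ (a back vowel) → -bol → *habol*.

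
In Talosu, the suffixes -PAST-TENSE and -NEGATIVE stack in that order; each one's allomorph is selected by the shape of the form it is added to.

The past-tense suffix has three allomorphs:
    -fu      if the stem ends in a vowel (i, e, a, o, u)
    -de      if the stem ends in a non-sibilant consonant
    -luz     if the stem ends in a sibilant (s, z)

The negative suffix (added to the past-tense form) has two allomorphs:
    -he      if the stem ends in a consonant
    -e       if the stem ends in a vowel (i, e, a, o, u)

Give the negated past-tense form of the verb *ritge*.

*ritge* — final sound /e/ (a vowel) → -fu → *ritgefu*.
The final sound of the past-tense form *ritgefu* is /u/, which is a vowel, so the negative suffix is -e, giving *ritgefue*.

ritgefue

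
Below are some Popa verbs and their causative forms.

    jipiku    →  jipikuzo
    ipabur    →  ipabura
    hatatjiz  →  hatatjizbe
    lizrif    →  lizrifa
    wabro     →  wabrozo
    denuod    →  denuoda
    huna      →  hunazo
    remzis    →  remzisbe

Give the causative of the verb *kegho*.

keghozo

Looking at the final sound of each stem: -be when the stem ends in a sibilant (*hatatjiz*, *remzis*); -a when the stem ends in a non-sibilant consonant (*ipabur*, *lizrif*, *denuod*); -zo when the stem ends in a vowel (*jipiku*, *wabro*, *huna*).
*kegho*: final sound = /o/, a vowel → -zo → *keghozo*.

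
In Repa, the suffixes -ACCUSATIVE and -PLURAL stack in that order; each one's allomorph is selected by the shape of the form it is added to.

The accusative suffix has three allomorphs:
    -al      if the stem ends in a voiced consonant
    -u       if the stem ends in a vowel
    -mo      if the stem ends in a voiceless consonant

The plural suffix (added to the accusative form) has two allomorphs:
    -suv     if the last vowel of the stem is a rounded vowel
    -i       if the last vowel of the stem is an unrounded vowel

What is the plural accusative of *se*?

The final sound of *se* is /e/, which is a vowel, so the accusative suffix is -u, giving *seu*.
The accusative form *seu* — last vowel /u/ (a rounded vowel) → -suv → *seusuv*.

seusuv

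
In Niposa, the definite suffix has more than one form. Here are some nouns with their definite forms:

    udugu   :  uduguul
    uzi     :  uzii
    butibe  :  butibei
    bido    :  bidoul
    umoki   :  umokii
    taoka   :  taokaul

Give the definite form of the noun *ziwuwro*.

The alternation tracks the last vowel of the stem — -i when the last vowel of the stem is a front vowel (*uzi*, *butibe*, *umoki*); -ul when the last vowel of the stem is a back vowel (*udugu*, *bido*, *taoka*).
The last vowel of *ziwuwro* is /o/, which is a back vowel, so the suffix is -ul, giving *ziwuwroul*.

ziwuwroul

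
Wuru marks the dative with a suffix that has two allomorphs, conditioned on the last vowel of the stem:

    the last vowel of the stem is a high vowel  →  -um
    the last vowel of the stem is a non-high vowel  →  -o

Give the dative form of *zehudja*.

The last vowel of *zehudja* is /a/, which is a non-high vowel, so the suffix is -o, giving *zehudjao*.

zehudjao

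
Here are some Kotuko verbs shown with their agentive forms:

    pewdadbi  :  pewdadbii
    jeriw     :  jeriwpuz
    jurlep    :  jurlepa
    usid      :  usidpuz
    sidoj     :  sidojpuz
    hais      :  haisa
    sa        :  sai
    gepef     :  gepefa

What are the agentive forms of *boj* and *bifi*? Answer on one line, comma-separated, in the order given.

The suffix is conditioned by the final sound: -a when the stem ends in a voiceless consonant (*jurlep*, *hais*, *gepef*); -puz when the stem ends in a voiced consonant (*jeriw*, *usid*, *sidoj*); -i when the stem ends in a vowel (*pewdadbi*, *sa*).
The final sound of *boj* is /j/, which is a voiced consonant, so the suffix is -puz, giving *bojpuz*.
*bifi*: final sound = /i/, a vowel → -i → *bifii*.

bojpuz, bifii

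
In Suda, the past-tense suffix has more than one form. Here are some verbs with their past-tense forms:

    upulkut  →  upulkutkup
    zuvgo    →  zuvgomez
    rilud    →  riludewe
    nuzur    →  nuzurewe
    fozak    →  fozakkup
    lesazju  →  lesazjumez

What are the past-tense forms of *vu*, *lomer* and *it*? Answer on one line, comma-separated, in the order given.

vumez, lomerewe, itkup

Looking at the final sound of each stem: -kup when the stem ends in a voiceless consonant (*upulkut*, *fozak*); -ewe when the stem ends in a voiced consonant (*rilud*, *nuzur*); -mez when the stem ends in a vowel (*zuvgo*, *lesazju*).
*vu*: final sound = /u/, a vowel → -mez → *vumez*.
Since the final sound of *lomer* is /r/ (a voiced consonant), it takes -ewe, giving *lomerewe*.
The final sound of *it* is /t/, which is a voiceless consonant, so the suffix is -kup, giving *itkup*.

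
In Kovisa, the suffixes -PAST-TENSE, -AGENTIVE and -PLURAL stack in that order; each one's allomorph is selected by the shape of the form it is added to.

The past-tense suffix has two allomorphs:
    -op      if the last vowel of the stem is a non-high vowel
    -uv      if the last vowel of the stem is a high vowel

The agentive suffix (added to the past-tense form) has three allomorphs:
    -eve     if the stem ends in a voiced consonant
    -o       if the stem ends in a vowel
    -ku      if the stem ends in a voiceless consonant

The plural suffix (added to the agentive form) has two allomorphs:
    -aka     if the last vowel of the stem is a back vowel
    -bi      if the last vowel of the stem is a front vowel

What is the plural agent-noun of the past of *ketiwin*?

ketiwinuvevebi

*ketiwin* — last vowel /i/ (a high vowel) → -uv → *ketiwinuv*.
The final sound of the past-tense form *ketiwinuv* is /v/, which is a voiced consonant, so the agentive suffix is -eve, giving *ketiwinuveve*.
The agentive form *ketiwinuveve*: last vowel = /e/, a front vowel → -bi → *ketiwinuvevebi*.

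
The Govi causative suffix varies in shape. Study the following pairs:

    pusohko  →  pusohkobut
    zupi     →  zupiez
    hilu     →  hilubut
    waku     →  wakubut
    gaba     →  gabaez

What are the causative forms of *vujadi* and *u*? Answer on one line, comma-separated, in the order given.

The pattern is rounding harmony: -but when the last vowel of the stem is a rounded vowel (*pusohko*, *hilu*, *waku*); -ez when the last vowel of the stem is an unrounded vowel (*zupi*, *gaba*).
*vujadi* — last vowel /i/ (an unrounded vowel) → -ez → *vujadiez*.
*u*: last vowel = /u/, a rounded vowel → -but → *ubut*.

vujadiez, ubut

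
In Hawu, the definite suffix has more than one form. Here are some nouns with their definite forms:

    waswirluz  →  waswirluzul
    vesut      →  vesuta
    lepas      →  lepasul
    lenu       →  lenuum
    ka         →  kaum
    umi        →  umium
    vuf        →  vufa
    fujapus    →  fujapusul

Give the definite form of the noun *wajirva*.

wajirvaum

The alternation tracks the final sound of the stem — -ul when the stem ends in a sibilant (*waswirluz*, *lepas*, *fujapus*); -a when the stem ends in a non-sibilant consonant (*vesut*, *vuf*); -um when the stem ends in a vowel (*lenu*, *ka*, *umi*).
The final sound of *wajirva* is /a/, which is a vowel, so the suffix is -um, giving *wajirvaum*.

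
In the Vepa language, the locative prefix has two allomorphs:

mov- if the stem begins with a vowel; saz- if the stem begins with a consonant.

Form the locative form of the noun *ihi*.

*ihi*: first sound = /i/, a vowel → mov- → *movihi*.

movihi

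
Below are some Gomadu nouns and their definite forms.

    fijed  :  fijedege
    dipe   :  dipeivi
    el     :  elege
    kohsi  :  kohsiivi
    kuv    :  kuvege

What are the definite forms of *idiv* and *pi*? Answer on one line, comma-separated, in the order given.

idivege, piivi

Looking at the final sound of each stem: -ege when the stem ends in a consonant (*fijed*, *el*, *kuv*); -ivi when the stem ends in a vowel (*dipe*, *kohsi*).
The final sound of *idiv* is /v/, which is a consonant, so the suffix is -ege, giving *idivege*.
*pi*: final sound = /i/, a vowel → -ivi → *piivi*.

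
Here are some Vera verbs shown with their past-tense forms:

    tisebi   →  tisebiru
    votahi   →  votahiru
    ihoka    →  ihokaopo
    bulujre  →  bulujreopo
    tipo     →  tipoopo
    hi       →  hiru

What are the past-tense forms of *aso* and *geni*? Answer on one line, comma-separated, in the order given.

The alternation tracks the last vowel of the stem — -ru when the last vowel of the stem is a high vowel (*tisebi*, *votahi*, *hi*); -opo when the last vowel of the stem is a non-high vowel (*ihoka*, *bulujre*, *tipo*).
*aso* — last vowel /o/ (a non-high vowel) → -opo → *asoopo*.
The last vowel of *geni* is /i/, which is a high vowel, so the suffix is -ru, giving *geniru*.

asoopo, geniru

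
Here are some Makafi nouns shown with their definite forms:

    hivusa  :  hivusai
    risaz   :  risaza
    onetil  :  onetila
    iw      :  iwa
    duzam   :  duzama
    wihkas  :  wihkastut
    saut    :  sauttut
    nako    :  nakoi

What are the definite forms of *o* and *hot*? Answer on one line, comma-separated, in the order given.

The alternation tracks the final sound of the stem — -tut when the stem ends in a voiceless consonant (*wihkas*, *saut*); -a when the stem ends in a voiced consonant (*risaz*, *onetil*, *iw*, *duzam*); -i when the stem ends in a vowel (*hivusa*, *nako*).
*o*: final sound = /o/, a vowel → -i → *oi*.
*hot* — final sound /t/ (a voiceless consonant) → -tut → *hottut*.

oi, hottut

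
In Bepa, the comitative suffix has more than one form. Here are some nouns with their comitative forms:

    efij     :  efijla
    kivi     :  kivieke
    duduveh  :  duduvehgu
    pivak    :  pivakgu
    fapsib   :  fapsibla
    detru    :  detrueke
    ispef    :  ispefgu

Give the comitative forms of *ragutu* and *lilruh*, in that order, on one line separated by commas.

The pattern is voicing of the final sound: -gu when the stem ends in a voiceless consonant (*duduveh*, *pivak*, *ispef*); -la when the stem ends in a voiced consonant (*efij*, *fapsib*); -eke when the stem ends in a vowel (*kivi*, *detru*).
The final sound of *ragutu* is /u/, which is a vowel, so the suffix is -eke, giving *ragutueke*.
*lilruh*: final sound = /h/, a voiceless consonant → -gu → *lilruhgu*.

ragutueke, lilruhgu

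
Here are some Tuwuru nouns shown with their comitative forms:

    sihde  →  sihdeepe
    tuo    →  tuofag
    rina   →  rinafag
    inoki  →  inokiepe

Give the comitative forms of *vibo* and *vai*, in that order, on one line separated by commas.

vibofag, vaiepe

The suffix is conditioned by the last vowel: -epe when the last vowel of the stem is a front vowel (*sihde*, *inoki*); -fag when the last vowel of the stem is a back vowel (*tuo*, *rina*).
*vibo*: last vowel = /o/, a back vowel → -fag → *vibofag*.
*vai*: last vowel = /i/, a front vowel → -epe → *vaiepe*.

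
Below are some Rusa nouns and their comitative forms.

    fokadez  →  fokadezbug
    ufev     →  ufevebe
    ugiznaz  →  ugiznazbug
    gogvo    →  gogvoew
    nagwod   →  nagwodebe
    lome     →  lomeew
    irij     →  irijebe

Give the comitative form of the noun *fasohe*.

fasoheew

The suffix is conditioned by the final sound: -bug when the stem ends in a sibilant (*fokadez*, *ugiznaz*); -ebe when the stem ends in a non-sibilant consonant (*ufev*, *nagwod*, *irij*); -ew when the stem ends in a vowel (*gogvo*, *lome*).
The final sound of *fasohe* is /e/, which is a vowel, so the suffix is -ew, giving *fasoheew*.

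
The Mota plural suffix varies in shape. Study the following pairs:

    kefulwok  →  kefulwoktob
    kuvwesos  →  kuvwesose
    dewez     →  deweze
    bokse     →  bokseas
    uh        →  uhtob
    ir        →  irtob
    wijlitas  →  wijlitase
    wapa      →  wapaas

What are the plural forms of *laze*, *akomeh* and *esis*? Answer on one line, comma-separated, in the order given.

Looking at the final sound of each stem: -e when the stem ends in a sibilant (*kuvwesos*, *dewez*, *wijlitas*); -tob when the stem ends in a non-sibilant consonant (*kefulwok*, *uh*, *ir*); -as when the stem ends in a vowel (*bokse*, *wapa*).
*laze* — final sound /e/ (a vowel) → -as → *lazeas*.
Since the final sound of *akomeh* is /h/ (a non-sibilant consonant), it takes -tob, giving *akomehtob*.
*esis* — final sound /s/ (a sibilant) → -e → *esise*.

lazeas, akomehtob, esise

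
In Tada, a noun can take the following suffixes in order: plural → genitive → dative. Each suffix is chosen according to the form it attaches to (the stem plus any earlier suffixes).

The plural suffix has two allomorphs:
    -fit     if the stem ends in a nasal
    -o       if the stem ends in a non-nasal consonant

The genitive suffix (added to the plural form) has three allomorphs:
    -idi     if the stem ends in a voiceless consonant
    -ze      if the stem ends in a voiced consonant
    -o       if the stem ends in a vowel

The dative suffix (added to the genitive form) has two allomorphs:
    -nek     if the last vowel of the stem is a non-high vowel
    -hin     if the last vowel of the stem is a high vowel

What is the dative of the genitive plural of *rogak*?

Since the final consonant of *rogak* is /k/ (non-nasal), it takes -o, giving *rogako*.
The final sound of the plural form *rogako* is /o/, which is a vowel, so the genitive suffix is -o, giving *rogakoo*.
Since the last vowel of the genitive form *rogakoo* is /o/ (a non-high vowel), it takes -nek, giving *rogakoonek*.

rogakoonek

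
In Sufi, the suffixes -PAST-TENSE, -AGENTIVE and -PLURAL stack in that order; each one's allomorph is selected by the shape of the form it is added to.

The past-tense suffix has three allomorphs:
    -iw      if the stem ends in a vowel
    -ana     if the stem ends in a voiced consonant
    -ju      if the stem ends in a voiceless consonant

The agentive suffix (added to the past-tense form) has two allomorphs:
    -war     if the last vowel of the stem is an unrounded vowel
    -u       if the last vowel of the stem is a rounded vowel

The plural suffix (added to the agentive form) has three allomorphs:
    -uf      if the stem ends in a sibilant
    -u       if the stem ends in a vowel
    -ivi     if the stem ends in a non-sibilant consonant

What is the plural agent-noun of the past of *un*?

The final sound of *un* is /n/, which is a voiced consonant, so the past-tense suffix is -ana, giving *unana*.
Since the last vowel of the past-tense form *unana* is /a/ (an unrounded vowel), it takes -war, giving *unanawar*.
The agentive form *unanawar*: final sound = /r/, a non-sibilant consonant → -ivi → *unanawarivi*.

unanawarivi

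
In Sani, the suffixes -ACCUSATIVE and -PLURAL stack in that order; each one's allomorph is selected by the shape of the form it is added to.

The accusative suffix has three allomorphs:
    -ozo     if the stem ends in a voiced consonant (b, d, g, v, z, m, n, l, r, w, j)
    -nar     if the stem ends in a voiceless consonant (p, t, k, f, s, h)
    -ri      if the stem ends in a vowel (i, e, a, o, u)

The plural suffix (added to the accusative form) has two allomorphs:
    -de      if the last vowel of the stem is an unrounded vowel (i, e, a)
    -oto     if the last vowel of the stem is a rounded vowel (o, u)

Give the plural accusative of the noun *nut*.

nutnarde

Since the final sound of *nut* is /t/ (a voiceless consonant), it takes -nar, giving *nutnar*.
The last vowel of the accusative form *nutnar* is /a/, which is an unrounded vowel, so the plural suffix is -de, giving *nutnarde*.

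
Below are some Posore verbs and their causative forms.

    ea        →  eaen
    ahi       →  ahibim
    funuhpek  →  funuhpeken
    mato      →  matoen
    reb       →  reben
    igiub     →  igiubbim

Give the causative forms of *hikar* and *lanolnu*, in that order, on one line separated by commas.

hikaren, lanolnubim

The pattern is height harmony: -bim when the last vowel of the stem is a high vowel (*ahi*, *igiub*); -en when the last vowel of the stem is a non-high vowel (*ea*, *funuhpek*, *mato*, *reb*).
*hikar* — last vowel /a/ (a non-high vowel) → -en → *hikaren*.
Since the last vowel of *lanolnu* is /u/ (a high vowel), it takes -bim, giving *lanolnubim*.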